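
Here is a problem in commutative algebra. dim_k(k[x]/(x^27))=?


Basis: 1,x,...,x^26
dim=27


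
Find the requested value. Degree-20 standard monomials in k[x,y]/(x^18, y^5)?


k[x,y], I = (x^18, y^5), d = 20
Need i < 18 and d-i < 5.
Range: 16 <= i <= 17.
H(20) = 2


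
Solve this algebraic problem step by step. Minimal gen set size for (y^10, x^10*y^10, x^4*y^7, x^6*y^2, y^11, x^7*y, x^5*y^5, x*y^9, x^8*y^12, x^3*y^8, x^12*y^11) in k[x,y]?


Remove redundant (divisible by others).
x^10*y^10 redundant.
y^11 redundant.
x^8*y^12 redundant.
x^12*y^11 redundant.
Min: x^7*y, x^6*y^2, x^5*y^5, x^4*y^7, x^3*y^8, x*y^9, y^10
Count=7


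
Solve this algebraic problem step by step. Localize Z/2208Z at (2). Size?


2-primary part: 2208=2^5*69
Size=2^5=32


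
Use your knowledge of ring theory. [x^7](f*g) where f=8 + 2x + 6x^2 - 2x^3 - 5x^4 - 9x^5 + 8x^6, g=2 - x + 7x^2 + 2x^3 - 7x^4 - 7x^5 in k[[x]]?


[x^7] = sum a_i*b_j, i+j=7
  6*-7=-42
  -2*-7=14
  -5*2=-10
  -9*7=-63
  8*-1=-8
Sum=-109


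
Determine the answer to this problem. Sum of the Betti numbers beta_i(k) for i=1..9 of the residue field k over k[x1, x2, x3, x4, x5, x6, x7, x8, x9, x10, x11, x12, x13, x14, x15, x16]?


Koszul resolution: beta_i(k)=C(n,i), n=16
C(16,1)=16, C(16,2)=120, C(16,3)=560, C(16,4)=1820, C(16,5)=4368, C(16,6)=8008, C(16,7)=11440, C(16,8)=12870, C(16,9)=11440
Sum=50642


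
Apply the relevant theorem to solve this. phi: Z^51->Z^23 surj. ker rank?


rank(ker) = 51-23 = 28


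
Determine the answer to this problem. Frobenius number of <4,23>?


gcd(4,23)=1 => F=ab-a-b=4*23-4-23=92-27=65


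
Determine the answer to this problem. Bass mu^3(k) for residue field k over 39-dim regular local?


C(n,i)=C(39,3)=9139


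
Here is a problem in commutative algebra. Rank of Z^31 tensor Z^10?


rank(M(x)N) = rank(M)*rank(N)
31*10 = 310


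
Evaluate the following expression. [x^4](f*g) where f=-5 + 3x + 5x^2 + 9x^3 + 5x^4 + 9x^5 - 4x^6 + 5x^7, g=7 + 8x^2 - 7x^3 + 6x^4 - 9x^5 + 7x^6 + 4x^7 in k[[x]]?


[x^4] = sum a_i*b_j, i+j=4
  -5*6=-30
  3*-7=-21
  5*8=40
  5*7=35
Sum=24


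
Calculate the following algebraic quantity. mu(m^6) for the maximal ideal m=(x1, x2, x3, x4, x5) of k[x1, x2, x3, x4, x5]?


Graded Nakayama: mu(m^d) = dim_k (m^d/m^(d+1)) = #degree-6 monomials in 5 vars
C(n+d-1,d)=C(10,6)=210


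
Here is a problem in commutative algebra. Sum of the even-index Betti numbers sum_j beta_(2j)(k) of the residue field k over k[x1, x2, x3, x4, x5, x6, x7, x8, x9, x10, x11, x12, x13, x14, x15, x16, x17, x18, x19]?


Koszul resolution: beta_i(k)=C(n,i), n=19
sum_even C(19,i) = 2^(n-1) = 2^18 = 262144


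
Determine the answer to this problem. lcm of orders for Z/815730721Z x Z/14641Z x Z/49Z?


Exponent = lcm of the cyclic orders; pairwise coprime => product.
13^8*11^4*7^2=815730721*14641*49=585212560821889


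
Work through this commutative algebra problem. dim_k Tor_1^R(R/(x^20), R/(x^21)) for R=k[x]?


Tor_1(R/I,R/J)=(I cap J)/IJ=(x^21)/(x^41)
dim=41-21=min(20,21)=20


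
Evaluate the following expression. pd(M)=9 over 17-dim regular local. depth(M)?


pd+depth=depth(R)=17
depth=17-9=8


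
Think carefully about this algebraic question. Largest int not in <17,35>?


gcd(17,35)=1 => F=ab-a-b=17*35-17-35=595-52=543


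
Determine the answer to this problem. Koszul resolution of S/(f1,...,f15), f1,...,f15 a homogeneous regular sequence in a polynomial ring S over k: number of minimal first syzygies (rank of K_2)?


Regular sequence => Koszul complex is the minimal free resolution.
Syz_1 minimally generated by Koszul relations f_i*e_j - f_j*e_i (i<j): mu(Syz_1) = beta_2 = C(m,2) = m(m-1)/2
m=15
15*14/2 = 105


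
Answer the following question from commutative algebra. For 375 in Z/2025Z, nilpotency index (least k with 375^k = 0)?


375^k mod 2025:
k=1: 375
k=2: 900
k=3: 1350
k=4: 0
First zero at k = 4


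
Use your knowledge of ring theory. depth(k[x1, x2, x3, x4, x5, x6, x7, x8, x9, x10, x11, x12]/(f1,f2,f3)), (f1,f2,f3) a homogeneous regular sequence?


depth(R)=12
depth(R/I)=12-3=9


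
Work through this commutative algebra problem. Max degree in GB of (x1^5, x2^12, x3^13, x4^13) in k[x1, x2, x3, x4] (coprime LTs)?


Pure powers, coprime LTs => already GB.
Degrees: 5, 12, 13, 13
Max=13


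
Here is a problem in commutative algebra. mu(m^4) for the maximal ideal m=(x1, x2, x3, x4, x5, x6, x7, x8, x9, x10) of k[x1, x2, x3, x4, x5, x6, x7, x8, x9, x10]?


Graded Nakayama: mu(m^d) = dim_k (m^d/m^(d+1)) = #degree-4 monomials in 10 vars
C(n+d-1,d)=C(13,4)=715


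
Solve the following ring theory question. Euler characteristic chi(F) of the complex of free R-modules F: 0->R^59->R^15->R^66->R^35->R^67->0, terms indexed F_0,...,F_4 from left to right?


chi = sum (-1)^i * rank:
(-1)^0*59=59
(-1)^1*15=-15
(-1)^2*66=66
(-1)^3*35=-35
(-1)^4*67=67
chi=142


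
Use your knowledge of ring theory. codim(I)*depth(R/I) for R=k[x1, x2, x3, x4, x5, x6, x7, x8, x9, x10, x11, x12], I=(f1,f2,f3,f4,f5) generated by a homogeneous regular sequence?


codim=5, depth=dim(R/I)=12-5=7
Product=5*7=35


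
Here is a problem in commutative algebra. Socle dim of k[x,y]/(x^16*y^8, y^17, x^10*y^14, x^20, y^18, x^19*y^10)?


Socle = ann(m) = span of standard monomials u with x*u, y*u in I (staircase corners).
Redundant generators: y^18, x^19*y^10
Minimal generators: x^20, x^16*y^8, x^10*y^14, y^17
Corners: x^9y^16, x^15y^13, x^19y^7
Socle dim=3


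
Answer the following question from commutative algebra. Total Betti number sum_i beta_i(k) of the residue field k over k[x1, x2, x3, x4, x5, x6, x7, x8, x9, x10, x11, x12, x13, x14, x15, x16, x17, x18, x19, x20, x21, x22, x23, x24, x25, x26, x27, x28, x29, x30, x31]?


Koszul resolution: beta_i(k)=C(n,i), n=31
sum_i C(31,i) = 2^31 = 2147483648


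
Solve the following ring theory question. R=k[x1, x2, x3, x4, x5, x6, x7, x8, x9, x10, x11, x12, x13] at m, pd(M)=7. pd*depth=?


pd+depth=13
depth=13-7=6
pd*depth=7*6=42


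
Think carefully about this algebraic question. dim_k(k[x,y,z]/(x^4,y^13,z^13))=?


Basis: x^iy^jz^k, i<4,j<13,k<13
4*13*13=676


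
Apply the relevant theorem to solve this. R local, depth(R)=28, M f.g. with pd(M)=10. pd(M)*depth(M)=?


pd+depth=28
depth=28-10=18
pd*depth=10*18=180


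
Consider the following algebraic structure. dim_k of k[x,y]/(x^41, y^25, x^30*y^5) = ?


k[x,y]/I, I = (x^41, y^25, x^30*y^5)
Rect: 41x25=1025. Corner: (41-30)x(25-5)=220.
dim = 1025-220 = 805


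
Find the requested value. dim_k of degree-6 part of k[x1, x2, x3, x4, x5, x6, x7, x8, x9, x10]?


C(d+n-1,n-1)=C(15,9)=5005


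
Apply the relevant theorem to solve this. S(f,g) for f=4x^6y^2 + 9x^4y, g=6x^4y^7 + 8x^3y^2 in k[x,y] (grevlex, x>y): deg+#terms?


LT(f)=4x^6y^2, LT(g)=6x^4y^7
lcm(LM)=x^6y^7
S(f,g) (scaled by 24 to clear denominators) = 6y^5*f - 4x^2*g = 54x^4y^6 - 32x^5y^2
2 terms, deg 10.
10+2=12


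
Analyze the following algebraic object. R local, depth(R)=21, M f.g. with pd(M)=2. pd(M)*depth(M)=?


pd+depth=21
depth=21-2=19
pd*depth=2*19=38


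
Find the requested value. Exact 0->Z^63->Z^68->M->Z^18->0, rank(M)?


Alt sum=0:
(-1)^0*63 + (-1)^1*68 + (-1)^2*? + (-1)^3*18=0
rank(M)=23


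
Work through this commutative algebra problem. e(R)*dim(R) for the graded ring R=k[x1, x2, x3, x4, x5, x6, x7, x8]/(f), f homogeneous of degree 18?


e(R)=deg(f)=18, dim(R)=8-1=7
e*dim=18*7=126


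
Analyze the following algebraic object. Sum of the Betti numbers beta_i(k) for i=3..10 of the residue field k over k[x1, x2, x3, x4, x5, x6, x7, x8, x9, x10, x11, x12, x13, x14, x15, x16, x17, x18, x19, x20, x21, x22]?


Koszul resolution: beta_i(k)=C(n,i), n=22
C(22,3)=1540, C(22,4)=7315, C(22,5)=26334, C(22,6)=74613, C(22,7)=170544, C(22,8)=319770, C(22,9)=497420, C(22,10)=646646
Sum=1744182


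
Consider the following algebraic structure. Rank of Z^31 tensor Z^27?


rank(M(x)N) = rank(M)*rank(N)
31*27 = 837


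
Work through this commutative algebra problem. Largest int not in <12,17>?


gcd(12,17)=1 => F=ab-a-b=12*17-12-17=204-29=175


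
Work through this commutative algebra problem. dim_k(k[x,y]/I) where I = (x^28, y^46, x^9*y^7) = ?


k[x,y]/I, I = (x^28, y^46, x^9*y^7)
Rect: 28x46=1288. Corner: (28-9)x(46-7)=741.
dim = 1288-741 = 547


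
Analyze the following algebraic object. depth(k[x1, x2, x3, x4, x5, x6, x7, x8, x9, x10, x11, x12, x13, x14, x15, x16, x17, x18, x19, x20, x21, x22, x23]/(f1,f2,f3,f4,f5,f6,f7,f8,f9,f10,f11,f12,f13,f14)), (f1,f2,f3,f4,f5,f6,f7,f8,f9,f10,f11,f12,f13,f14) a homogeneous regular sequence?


depth(R)=23
depth(R/I)=23-14=9


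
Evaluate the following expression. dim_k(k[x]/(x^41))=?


Basis: 1,x,...,x^40
dim=41


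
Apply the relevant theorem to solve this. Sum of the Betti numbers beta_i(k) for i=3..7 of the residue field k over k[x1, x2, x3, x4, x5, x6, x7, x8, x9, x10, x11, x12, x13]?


Koszul resolution: beta_i(k)=C(n,i), n=13
C(13,3)=286, C(13,4)=715, C(13,5)=1287, C(13,6)=1716, C(13,7)=1716
Sum=5720


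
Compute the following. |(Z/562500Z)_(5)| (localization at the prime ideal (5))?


5-primary part: 562500=5^6*36
Size=5^6=15625


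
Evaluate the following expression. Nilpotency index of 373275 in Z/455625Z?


373275^k mod 455625:
k=1: 373275
k=2: 0
First zero at k = 2


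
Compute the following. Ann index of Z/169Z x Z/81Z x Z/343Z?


Exponent = lcm of the cyclic orders; pairwise coprime => product.
13^2*3^4*7^3=169*81*343=4695327


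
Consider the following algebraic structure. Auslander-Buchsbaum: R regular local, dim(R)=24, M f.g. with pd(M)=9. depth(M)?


pd+depth=depth(R)=24
depth=24-9=15


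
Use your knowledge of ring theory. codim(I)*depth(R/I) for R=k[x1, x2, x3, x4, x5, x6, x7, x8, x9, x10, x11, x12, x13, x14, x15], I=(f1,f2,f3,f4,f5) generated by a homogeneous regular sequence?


codim=5, depth=dim(R/I)=15-5=10
Product=5*10=50


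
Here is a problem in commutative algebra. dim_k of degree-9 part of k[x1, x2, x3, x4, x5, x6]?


C(d+n-1,n-1)=C(14,5)=2002


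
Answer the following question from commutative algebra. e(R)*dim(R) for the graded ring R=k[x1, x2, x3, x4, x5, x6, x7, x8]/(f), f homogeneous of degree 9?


e(R)=deg(f)=9, dim(R)=8-1=7
e*dim=9*7=63


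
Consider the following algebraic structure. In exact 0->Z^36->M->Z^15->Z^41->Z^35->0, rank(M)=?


Alt sum=0:
(-1)^0*36 + (-1)^1*? + (-1)^2*15 + (-1)^3*41 + (-1)^4*35=0
rank(M)=45


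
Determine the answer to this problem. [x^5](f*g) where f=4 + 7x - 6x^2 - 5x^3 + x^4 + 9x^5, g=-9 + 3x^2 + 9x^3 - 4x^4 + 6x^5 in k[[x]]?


[x^5] = sum a_i*b_j, i+j=5
  4*6=24
  7*-4=-28
  -6*9=-54
  -5*3=-15
  9*-9=-81
Sum=-154


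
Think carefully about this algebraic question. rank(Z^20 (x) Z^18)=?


rank(M(x)N) = rank(M)*rank(N)
20*18 = 360


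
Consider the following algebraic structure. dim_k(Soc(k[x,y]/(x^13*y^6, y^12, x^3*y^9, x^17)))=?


Socle = ann(m) = span of standard monomials u with x*u, y*u in I (staircase corners).
Minimal generators: x^17, x^13*y^6, x^3*y^9, y^12
Corners: x^2y^11, x^12y^8, x^16y^5
Socle dim=3


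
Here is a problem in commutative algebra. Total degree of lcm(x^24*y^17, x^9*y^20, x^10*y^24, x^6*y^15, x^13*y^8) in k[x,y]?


lcm = componentwise max:
x: max(24,9,10,6,13)=24
y: max(17,20,24,15,8)=24
Total=24+24=48


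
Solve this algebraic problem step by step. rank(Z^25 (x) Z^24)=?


rank(M(x)N) = rank(M)*rank(N)
25*24 = 600


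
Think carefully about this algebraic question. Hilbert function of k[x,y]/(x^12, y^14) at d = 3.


k[x,y], I = (x^12, y^14), d = 3
Need i < 12 and d-i < 14.
Range: 0 <= i <= 3.
H(3) = 4


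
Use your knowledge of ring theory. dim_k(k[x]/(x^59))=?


Basis: 1,x,...,x^58
dim=59


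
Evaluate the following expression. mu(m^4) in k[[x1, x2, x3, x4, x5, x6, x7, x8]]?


C(n+d-1,d)=C(11,4)=330


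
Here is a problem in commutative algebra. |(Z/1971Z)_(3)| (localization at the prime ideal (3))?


3-primary part: 1971=3^3*73
Size=3^3=27


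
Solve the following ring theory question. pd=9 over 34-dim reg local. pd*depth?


pd+depth=34
depth=34-9=25
pd*depth=9*25=225


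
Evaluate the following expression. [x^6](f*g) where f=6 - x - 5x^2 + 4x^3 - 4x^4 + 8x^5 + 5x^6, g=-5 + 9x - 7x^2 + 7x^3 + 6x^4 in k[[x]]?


[x^6] = sum a_i*b_j, i+j=6
  -5*6=-30
  4*7=28
  -4*-7=28
  8*9=72
  5*-5=-25
Sum=73


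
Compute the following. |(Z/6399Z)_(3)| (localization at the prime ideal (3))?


3-primary part: 6399=3^4*79
Size=3^4=81


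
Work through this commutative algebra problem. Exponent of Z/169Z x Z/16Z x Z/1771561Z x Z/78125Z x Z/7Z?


Exponent = lcm of the cyclic orders; pairwise coprime => product.
13^2*2^4*11^6*5^7*7^1=169*16*1771561*78125*7=2619695828750000


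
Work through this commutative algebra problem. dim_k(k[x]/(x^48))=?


Basis: 1,x,...,x^47
dim=48


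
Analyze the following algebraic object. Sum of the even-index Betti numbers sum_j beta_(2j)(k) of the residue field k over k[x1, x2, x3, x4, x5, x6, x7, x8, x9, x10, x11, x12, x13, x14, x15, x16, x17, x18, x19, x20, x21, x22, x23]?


Koszul resolution: beta_i(k)=C(n,i), n=23
sum_even C(23,i) = 2^(n-1) = 2^22 = 4194304


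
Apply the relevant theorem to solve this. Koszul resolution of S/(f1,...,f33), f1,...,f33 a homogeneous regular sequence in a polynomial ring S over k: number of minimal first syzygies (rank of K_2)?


Regular sequence => Koszul complex is the minimal free resolution.
Syz_1 minimally generated by Koszul relations f_i*e_j - f_j*e_i (i<j): mu(Syz_1) = beta_2 = C(m,2) = m(m-1)/2
m=33
33*32/2 = 528


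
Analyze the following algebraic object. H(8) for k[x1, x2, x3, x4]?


C(d+n-1,n-1)=C(11,3)=165


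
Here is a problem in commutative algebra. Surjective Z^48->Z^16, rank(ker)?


rank(ker) = 48-16 = 32


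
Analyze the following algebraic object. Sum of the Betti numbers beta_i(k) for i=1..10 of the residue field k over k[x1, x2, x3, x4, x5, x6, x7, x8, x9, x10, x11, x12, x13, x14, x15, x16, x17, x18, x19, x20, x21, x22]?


Koszul resolution: beta_i(k)=C(n,i), n=22
C(22,1)=22, C(22,2)=231, C(22,3)=1540, C(22,4)=7315, C(22,5)=26334, C(22,6)=74613, C(22,7)=170544, C(22,8)=319770, C(22,9)=497420, C(22,10)=646646
Sum=1744435


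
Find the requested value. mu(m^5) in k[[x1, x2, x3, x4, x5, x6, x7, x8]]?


C(n+d-1,d)=C(12,5)=792


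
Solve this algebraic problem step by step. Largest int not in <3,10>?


gcd(3,10)=1 => F=ab-a-b=3*10-3-10=30-13=17


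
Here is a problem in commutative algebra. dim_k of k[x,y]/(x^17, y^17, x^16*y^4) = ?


k[x,y]/I, I = (x^17, y^17, x^16*y^4)
Rect: 17x17=289. Corner: (17-16)x(17-4)=13.
dim = 289-13 = 276


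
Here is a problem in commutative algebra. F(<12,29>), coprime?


gcd(12,29)=1 => F=ab-a-b=12*29-12-29=348-41=307


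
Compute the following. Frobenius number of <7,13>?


gcd(7,13)=1 => F=ab-a-b=7*13-7-13=91-20=71


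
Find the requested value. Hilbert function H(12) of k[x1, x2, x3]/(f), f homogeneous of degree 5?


C(14,2)-C(9,2)=91-36=55


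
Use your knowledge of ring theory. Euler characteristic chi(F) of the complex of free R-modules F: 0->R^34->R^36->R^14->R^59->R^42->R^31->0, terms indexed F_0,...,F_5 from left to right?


chi = sum (-1)^i * rank:
(-1)^0*34=34
(-1)^1*36=-36
(-1)^2*14=14
(-1)^3*59=-59
(-1)^4*42=42
(-1)^5*31=-31
chi=-36


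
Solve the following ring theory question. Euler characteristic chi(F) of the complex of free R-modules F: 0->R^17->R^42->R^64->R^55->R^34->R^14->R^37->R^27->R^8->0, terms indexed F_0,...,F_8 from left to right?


chi = sum (-1)^i * rank:
(-1)^0*17=17
(-1)^1*42=-42
(-1)^2*64=64
(-1)^3*55=-55
(-1)^4*34=34
(-1)^5*14=-14
(-1)^6*37=37
(-1)^7*27=-27
(-1)^8*8=8
chi=22


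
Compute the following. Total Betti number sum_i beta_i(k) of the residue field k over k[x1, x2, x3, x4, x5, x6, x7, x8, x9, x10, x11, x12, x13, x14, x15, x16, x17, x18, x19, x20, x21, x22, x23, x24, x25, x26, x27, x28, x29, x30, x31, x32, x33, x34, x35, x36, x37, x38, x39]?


Koszul resolution: beta_i(k)=C(n,i), n=39
sum_i C(39,i) = 2^39 = 549755813888


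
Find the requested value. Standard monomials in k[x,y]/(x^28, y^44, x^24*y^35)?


k[x,y]/I, I = (x^28, y^44, x^24*y^35)
Rect: 28x44=1232. Corner: (28-24)x(44-35)=36.
dim = 1232-36 = 1196


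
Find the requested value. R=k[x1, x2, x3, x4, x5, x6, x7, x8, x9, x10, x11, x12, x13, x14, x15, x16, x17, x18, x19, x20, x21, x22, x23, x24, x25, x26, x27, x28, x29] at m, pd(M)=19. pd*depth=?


pd+depth=29
depth=29-19=10
pd*depth=19*10=190


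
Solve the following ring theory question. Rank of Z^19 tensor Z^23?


rank(M(x)N) = rank(M)*rank(N)
19*23 = 437


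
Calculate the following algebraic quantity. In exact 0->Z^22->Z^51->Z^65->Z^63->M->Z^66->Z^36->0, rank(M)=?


Alt sum=0:
(-1)^0*22 + (-1)^1*51 + (-1)^2*65 + (-1)^3*63 + (-1)^4*? + (-1)^5*66 + (-1)^6*36=0
rank(M)=57


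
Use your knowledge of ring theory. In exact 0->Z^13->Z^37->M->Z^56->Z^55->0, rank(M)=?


Alt sum=0:
(-1)^0*13 + (-1)^1*37 + (-1)^2*? + (-1)^3*56 + (-1)^4*55=0
rank(M)=25


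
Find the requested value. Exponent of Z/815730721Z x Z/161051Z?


Exponent = lcm of the cyclic orders; pairwise coprime => product.
13^8*11^5=815730721*161051=131374248347771


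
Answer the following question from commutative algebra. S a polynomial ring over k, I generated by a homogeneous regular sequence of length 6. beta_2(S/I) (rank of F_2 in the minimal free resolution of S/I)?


Regular sequence => Koszul complex is the minimal free resolution.
Syz_1 minimally generated by Koszul relations f_i*e_j - f_j*e_i (i<j): mu(Syz_1) = beta_2 = C(m,2) = m(m-1)/2
m=6
6*5/2 = 15


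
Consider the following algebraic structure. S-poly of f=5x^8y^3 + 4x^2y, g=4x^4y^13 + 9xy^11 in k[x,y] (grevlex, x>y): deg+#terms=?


LT(f)=5x^8y^3, LT(g)=4x^4y^13
lcm(LM)=x^8y^13
S(f,g) (scaled by 20 to clear denominators) = 4y^10*f - 5x^4*g = -45x^5y^11 + 16x^2y^11
2 terms, deg 16.
16+2=18


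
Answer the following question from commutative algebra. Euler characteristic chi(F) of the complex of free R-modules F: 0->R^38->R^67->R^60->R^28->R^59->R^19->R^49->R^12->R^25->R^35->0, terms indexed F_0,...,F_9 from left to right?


chi = sum (-1)^i * rank:
(-1)^0*38=38
(-1)^1*67=-67
(-1)^2*60=60
(-1)^3*28=-28
(-1)^4*59=59
(-1)^5*19=-19
(-1)^6*49=49
(-1)^7*12=-12
(-1)^8*25=25
(-1)^9*35=-35
chi=70


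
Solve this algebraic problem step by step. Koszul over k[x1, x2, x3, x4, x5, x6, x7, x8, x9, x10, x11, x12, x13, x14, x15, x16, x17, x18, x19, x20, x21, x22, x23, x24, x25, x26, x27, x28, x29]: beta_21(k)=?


C(n,i)=C(29,21)=4292145


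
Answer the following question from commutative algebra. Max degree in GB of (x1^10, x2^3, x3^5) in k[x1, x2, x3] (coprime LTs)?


Pure powers, coprime LTs => already GB.
Degrees: 10, 3, 5
Max=10


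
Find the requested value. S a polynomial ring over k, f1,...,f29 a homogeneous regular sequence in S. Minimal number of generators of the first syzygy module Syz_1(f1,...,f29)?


Regular sequence => Koszul complex is the minimal free resolution.
Syz_1 minimally generated by Koszul relations f_i*e_j - f_j*e_i (i<j): mu(Syz_1) = beta_2 = C(m,2) = m(m-1)/2
m=29
29*28/2 = 406


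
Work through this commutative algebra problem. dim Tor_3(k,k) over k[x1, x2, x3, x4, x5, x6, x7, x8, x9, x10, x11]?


Koszul: C(n,i)=C(11,3)=165


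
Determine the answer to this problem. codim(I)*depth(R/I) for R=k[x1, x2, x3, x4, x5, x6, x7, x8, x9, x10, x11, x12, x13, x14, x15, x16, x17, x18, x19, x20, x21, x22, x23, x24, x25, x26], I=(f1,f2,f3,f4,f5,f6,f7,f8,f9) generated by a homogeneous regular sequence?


codim=9, depth=dim(R/I)=26-9=17
Product=9*17=153


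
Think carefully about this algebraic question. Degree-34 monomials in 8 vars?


C(d+n-1,n-1)=C(41,7)=22481940


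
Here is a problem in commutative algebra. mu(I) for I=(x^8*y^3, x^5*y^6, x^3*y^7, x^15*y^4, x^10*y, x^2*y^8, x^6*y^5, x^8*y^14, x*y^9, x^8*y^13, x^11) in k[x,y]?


Remove redundant (divisible by others).
x^8*y^14 redundant.
x^8*y^13 redundant.
x^15*y^4 redundant.
Min: x^11, x^10*y, x^8*y^3, x^6*y^5, x^5*y^6, x^3*y^7, x^2*y^8, x*y^9
Count=8


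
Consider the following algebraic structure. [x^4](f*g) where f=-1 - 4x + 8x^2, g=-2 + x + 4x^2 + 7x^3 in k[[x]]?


[x^4] = sum a_i*b_j, i+j=4
  -4*7=-28
  8*4=32
Sum=4


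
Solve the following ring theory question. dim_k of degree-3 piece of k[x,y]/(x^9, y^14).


k[x,y], I = (x^9, y^14), d = 3
Need i < 9 and d-i < 14.
Range: 0 <= i <= 3.
H(3) = 4


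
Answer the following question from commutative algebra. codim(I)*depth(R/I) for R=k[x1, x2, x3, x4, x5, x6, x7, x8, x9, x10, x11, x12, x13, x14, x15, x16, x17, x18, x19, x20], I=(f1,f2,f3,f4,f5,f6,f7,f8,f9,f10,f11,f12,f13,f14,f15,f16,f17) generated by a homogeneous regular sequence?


codim=17, depth=dim(R/I)=20-17=3
Product=17*3=51


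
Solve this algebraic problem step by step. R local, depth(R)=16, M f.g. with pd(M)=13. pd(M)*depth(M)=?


pd+depth=16
depth=16-13=3
pd*depth=13*3=39


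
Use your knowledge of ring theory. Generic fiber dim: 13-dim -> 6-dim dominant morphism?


dim(fiber)=dim(X)-dim(Y)=13-6=7


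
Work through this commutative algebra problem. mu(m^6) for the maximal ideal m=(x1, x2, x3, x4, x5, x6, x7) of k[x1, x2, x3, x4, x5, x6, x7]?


Graded Nakayama: mu(m^d) = dim_k (m^d/m^(d+1)) = #degree-6 monomials in 7 vars
C(n+d-1,d)=C(12,6)=924


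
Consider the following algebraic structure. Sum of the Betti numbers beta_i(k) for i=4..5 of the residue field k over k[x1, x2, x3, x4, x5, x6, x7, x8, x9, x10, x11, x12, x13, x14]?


Koszul resolution: beta_i(k)=C(n,i), n=14
C(14,4)=1001, C(14,5)=2002
Sum=3003


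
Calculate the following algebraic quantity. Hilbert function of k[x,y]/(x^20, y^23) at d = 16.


k[x,y], I = (x^20, y^23), d = 16
Need i < 20 and d-i < 23.
Range: 0 <= i <= 16.
H(16) = 17


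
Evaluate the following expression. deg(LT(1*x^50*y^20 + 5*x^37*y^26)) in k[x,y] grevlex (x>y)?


LT: 1*x^50*y^20
deg_x=50, deg_y=20
Total=50+20=70


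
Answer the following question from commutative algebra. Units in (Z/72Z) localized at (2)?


Local ring = Z/8Z.
phi(8) = 2^2*(2-1) = 4


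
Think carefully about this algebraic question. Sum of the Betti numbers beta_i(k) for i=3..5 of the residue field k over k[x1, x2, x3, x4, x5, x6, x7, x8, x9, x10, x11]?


Koszul resolution: beta_i(k)=C(n,i), n=11
C(11,3)=165, C(11,4)=330, C(11,5)=462
Sum=957


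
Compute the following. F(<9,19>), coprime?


gcd(9,19)=1 => F=ab-a-b=9*19-9-19=171-28=143


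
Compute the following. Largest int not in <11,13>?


gcd(11,13)=1 => F=ab-a-b=11*13-11-13=143-24=119


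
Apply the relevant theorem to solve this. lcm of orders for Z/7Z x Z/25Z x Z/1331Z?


Exponent = lcm of the cyclic orders; pairwise coprime => product.
7^1*5^2*11^3=7*25*1331=232925


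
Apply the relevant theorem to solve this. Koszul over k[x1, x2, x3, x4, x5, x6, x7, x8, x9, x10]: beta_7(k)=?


C(n,i)=C(10,7)=120


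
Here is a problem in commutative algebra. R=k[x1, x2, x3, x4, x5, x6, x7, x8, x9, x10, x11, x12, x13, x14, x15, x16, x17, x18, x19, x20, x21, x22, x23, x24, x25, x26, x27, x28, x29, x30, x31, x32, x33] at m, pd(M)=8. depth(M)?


pd+depth=depth(R)=33
depth=33-8=25


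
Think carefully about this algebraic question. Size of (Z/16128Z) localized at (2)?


2-primary part: 16128=2^8*63
Size=2^8=256


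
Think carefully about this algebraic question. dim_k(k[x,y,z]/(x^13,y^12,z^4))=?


Basis: x^iy^jz^k, i<13,j<12,k<4
13*12*4=624


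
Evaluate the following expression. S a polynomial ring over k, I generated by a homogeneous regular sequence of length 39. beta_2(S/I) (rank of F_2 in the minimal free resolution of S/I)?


Regular sequence => Koszul complex is the minimal free resolution.
Syz_1 minimally generated by Koszul relations f_i*e_j - f_j*e_i (i<j): mu(Syz_1) = beta_2 = C(m,2) = m(m-1)/2
m=39
39*38/2 = 741


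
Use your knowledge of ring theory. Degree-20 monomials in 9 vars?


C(d+n-1,n-1)=C(28,8)=3108105


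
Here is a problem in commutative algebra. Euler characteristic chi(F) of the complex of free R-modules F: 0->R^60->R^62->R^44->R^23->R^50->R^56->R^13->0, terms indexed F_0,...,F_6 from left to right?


chi = sum (-1)^i * rank:
(-1)^0*60=60
(-1)^1*62=-62
(-1)^2*44=44
(-1)^3*23=-23
(-1)^4*50=50
(-1)^5*56=-56
(-1)^6*13=13
chi=26


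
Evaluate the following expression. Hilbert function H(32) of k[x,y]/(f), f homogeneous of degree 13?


H(t)=d for t>=d-1.
d=13, t=32
H(32)=13


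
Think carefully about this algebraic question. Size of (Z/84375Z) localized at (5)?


5-primary part: 84375=5^5*27
Size=5^5=3125


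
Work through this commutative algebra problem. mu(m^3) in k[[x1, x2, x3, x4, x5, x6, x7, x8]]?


C(n+d-1,d)=C(10,3)=120


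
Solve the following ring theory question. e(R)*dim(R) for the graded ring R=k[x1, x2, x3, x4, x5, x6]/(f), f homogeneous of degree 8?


e(R)=deg(f)=8, dim(R)=6-1=5
e*dim=8*5=40


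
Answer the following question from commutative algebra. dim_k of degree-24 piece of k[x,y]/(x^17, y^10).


k[x,y], I = (x^17, y^10), d = 24
Need i < 17 and d-i < 10.
Range: 15 <= i <= 16.
H(24) = 2


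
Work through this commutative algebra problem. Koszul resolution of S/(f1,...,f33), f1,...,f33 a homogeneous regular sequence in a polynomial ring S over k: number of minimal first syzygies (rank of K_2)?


Regular sequence => Koszul complex is the minimal free resolution.
Syz_1 minimally generated by Koszul relations f_i*e_j - f_j*e_i (i<j): mu(Syz_1) = beta_2 = C(m,2) = m(m-1)/2
m=33
33*32/2 = 528


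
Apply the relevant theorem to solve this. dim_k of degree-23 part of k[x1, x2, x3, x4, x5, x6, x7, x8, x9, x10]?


C(d+n-1,n-1)=C(32,9)=28048800


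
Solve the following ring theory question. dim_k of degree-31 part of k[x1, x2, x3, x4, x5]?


C(d+n-1,n-1)=C(35,4)=52360


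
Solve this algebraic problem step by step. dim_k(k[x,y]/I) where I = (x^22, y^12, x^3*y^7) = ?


k[x,y]/I, I = (x^22, y^12, x^3*y^7)
Rect: 22x12=264. Corner: (22-3)x(12-7)=95.
dim = 264-95 = 169


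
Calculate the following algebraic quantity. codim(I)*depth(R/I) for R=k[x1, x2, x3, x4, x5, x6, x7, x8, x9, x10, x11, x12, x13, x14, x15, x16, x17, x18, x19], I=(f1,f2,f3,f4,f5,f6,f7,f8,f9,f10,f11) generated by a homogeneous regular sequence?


codim=11, depth=dim(R/I)=19-11=8
Product=11*8=88


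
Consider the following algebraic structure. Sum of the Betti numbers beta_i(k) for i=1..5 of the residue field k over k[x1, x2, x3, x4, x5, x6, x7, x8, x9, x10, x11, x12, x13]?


Koszul resolution: beta_i(k)=C(n,i), n=13
C(13,1)=13, C(13,2)=78, C(13,3)=286, C(13,4)=715, C(13,5)=1287
Sum=2379


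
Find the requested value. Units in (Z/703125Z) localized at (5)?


Local ring = Z/78125Z.
phi(78125) = 5^6*(5-1) = 62500


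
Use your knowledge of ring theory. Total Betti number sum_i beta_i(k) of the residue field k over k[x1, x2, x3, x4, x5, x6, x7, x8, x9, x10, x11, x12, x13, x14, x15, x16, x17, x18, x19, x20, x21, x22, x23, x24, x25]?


Koszul resolution: beta_i(k)=C(n,i), n=25
sum_i C(25,i) = 2^25 = 33554432


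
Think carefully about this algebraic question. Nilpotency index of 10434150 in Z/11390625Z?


10434150^k mod 11390625:
k=1: 10434150
k=2: 6378750
k=3: 0
First zero at k = 3


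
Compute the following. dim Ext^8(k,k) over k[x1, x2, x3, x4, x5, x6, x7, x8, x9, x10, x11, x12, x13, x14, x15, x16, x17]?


C(n,i)=C(17,8)=24310


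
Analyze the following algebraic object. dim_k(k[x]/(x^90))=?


Basis: 1,x,...,x^89
dim=90


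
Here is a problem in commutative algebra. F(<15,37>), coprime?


gcd(15,37)=1 => F=ab-a-b=15*37-15-37=555-52=503


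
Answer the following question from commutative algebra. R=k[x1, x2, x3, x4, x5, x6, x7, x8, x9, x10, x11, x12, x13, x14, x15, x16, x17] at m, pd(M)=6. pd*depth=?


pd+depth=17
depth=17-6=11
pd*depth=6*11=66


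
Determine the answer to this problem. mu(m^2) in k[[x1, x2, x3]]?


C(n+d-1,d)=C(4,2)=6


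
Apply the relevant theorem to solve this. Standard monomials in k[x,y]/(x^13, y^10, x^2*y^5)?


k[x,y]/I, I = (x^13, y^10, x^2*y^5)
Rect: 13x10=130. Corner: (13-2)x(10-5)=55.
dim = 130-55 = 75


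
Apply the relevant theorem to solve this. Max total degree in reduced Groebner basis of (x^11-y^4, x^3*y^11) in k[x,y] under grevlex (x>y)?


LT(f1)=x^11, LT(f2)=x^3y^11, lcm=x^11y^11
S(f1,f2) = y^11*f1 - x^8*f2 = -y^15
Reduced GB = {f1, f2, y^15}; degrees 11, 14, 15
Max = 15


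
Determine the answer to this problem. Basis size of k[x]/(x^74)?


Basis: 1,x,...,x^73
dim=74


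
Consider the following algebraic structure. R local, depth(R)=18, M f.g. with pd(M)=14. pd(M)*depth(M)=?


pd+depth=18
depth=18-14=4
pd*depth=14*4=56


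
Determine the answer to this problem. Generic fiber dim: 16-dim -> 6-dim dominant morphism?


dim(fiber)=dim(X)-dim(Y)=16-6=10


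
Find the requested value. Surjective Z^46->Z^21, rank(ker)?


rank(ker) = 46-21 = 25


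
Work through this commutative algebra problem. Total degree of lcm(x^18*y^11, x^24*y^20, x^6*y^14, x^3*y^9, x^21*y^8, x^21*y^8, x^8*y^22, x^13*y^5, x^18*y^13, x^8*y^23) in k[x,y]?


lcm = componentwise max:
x: max(18,24,6,3,21,21,8,13,18,8)=24
y: max(11,20,14,9,8,8,22,5,13,23)=23
Total=24+23=47


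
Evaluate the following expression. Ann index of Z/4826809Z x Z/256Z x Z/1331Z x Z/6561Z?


Exponent = lcm of the cyclic orders; pairwise coprime => product.
13^6*2^8*11^3*3^8=4826809*256*1331*6561=10790664067332864


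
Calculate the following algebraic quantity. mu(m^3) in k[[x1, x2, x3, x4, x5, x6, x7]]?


C(n+d-1,d)=C(9,3)=84


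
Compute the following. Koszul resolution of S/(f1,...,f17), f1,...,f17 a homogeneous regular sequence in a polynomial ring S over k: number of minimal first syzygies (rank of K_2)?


Regular sequence => Koszul complex is the minimal free resolution.
Syz_1 minimally generated by Koszul relations f_i*e_j - f_j*e_i (i<j): mu(Syz_1) = beta_2 = C(m,2) = m(m-1)/2
m=17
17*16/2 = 136


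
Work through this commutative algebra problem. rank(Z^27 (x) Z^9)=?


rank(M(x)N) = rank(M)*rank(N)
27*9 = 243


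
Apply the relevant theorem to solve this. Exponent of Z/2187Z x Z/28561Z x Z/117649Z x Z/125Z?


Exponent = lcm of the cyclic orders; pairwise coprime => product.
3^7*13^4*7^6*5^3=2187*28561*117649*125=918587318205375


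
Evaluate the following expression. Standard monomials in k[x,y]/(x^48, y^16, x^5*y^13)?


k[x,y]/I, I = (x^48, y^16, x^5*y^13)
Rect: 48x16=768. Corner: (48-5)x(16-13)=129.
dim = 768-129 = 639


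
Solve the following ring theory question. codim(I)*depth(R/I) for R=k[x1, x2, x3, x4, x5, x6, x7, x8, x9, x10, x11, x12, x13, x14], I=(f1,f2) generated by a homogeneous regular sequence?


codim=2, depth=dim(R/I)=14-2=12
Product=2*12=24


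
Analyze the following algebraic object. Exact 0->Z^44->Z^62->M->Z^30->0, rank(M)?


Alt sum=0:
(-1)^0*44 + (-1)^1*62 + (-1)^2*? + (-1)^3*30=0
rank(M)=48


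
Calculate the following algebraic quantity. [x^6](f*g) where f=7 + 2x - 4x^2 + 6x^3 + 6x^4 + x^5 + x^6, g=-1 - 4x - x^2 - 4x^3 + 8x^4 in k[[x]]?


[x^6] = sum a_i*b_j, i+j=6
  -4*8=-32
  6*-4=-24
  6*-1=-6
  1*-4=-4
  1*-1=-1
Sum=-67


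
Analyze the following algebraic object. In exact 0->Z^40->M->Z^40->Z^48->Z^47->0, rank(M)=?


Alt sum=0:
(-1)^0*40 + (-1)^1*? + (-1)^2*40 + (-1)^3*48 + (-1)^4*47=0
rank(M)=79


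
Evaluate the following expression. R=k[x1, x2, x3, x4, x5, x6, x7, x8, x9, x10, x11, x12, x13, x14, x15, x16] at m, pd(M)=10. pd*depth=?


pd+depth=16
depth=16-10=6
pd*depth=10*6=60


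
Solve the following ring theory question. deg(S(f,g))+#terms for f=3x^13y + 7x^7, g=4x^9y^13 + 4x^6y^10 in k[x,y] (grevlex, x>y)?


LT(f)=3x^13y, LT(g)=4x^9y^13
lcm(LM)=x^13y^13
S(f,g) (scaled by 12 to clear denominators) = 4y^12*f - 3x^4*g = -12x^10y^10 + 28x^7y^12
2 terms, deg 20.
20+2=22


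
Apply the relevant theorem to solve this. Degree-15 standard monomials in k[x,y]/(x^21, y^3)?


k[x,y], I = (x^21, y^3), d = 15
Need i < 21 and d-i < 3.
Range: 13 <= i <= 15.
H(15) = 3


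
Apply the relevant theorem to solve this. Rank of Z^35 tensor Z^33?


rank(M(x)N) = rank(M)*rank(N)
35*33 = 1155


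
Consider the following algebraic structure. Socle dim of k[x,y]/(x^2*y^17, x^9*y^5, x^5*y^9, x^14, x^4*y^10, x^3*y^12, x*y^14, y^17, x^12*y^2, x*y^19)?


Socle = ann(m) = span of standard monomials u with x*u, y*u in I (staircase corners).
Redundant generators: x^2*y^17, x*y^19
Minimal generators: x^14, x^12*y^2, x^9*y^5, x^5*y^9, x^4*y^10, x^3*y^12, x*y^14, y^17
Corners: y^16, x^2y^13, x^3y^11, x^4y^9, x^8y^8, x^11y^4, x^13y
Socle dim=7


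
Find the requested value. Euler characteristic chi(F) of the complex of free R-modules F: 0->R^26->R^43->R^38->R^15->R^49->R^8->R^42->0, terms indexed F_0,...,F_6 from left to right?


chi = sum (-1)^i * rank:
(-1)^0*26=26
(-1)^1*43=-43
(-1)^2*38=38
(-1)^3*15=-15
(-1)^4*49=49
(-1)^5*8=-8
(-1)^6*42=42
chi=89


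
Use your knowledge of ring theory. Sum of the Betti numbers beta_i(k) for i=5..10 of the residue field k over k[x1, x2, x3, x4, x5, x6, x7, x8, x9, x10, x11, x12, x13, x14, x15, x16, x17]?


Koszul resolution: beta_i(k)=C(n,i), n=17
C(17,5)=6188, C(17,6)=12376, C(17,7)=19448, C(17,8)=24310, C(17,9)=24310, C(17,10)=19448
Sum=106080


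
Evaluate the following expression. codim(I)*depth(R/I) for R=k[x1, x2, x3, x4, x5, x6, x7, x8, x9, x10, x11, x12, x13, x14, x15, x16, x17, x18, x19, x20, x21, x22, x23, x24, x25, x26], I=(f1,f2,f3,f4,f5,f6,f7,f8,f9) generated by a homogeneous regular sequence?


codim=9, depth=dim(R/I)=26-9=17
Product=9*17=153


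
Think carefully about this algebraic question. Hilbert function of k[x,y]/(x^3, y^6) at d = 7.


k[x,y], I = (x^3, y^6), d = 7
Need i < 3 and d-i < 6.
Range: 2 <= i <= 2.
H(7) = 1


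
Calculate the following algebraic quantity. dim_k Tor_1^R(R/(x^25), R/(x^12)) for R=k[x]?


Tor_1(R/I,R/J)=(I cap J)/IJ=(x^25)/(x^37)
dim=37-25=min(25,12)=12


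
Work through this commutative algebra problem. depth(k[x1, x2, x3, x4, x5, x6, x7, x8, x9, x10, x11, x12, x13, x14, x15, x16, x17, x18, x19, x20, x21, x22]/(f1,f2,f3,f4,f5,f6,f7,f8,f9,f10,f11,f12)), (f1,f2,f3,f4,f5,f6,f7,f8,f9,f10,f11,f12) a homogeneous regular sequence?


depth(R)=22
depth(R/I)=22-12=10


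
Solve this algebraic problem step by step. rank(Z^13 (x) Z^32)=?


rank(M(x)N) = rank(M)*rank(N)
13*32 = 416


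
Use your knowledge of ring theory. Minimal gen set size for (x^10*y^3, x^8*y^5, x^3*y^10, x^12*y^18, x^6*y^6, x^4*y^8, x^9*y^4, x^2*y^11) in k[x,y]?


Remove redundant (divisible by others).
x^12*y^18 redundant.
Min: x^10*y^3, x^9*y^4, x^8*y^5, x^6*y^6, x^4*y^8, x^3*y^10, x^2*y^11
Count=7


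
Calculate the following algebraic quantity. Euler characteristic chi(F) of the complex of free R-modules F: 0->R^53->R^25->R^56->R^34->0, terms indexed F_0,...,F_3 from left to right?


chi = sum (-1)^i * rank:
(-1)^0*53=53
(-1)^1*25=-25
(-1)^2*56=56
(-1)^3*34=-34
chi=50


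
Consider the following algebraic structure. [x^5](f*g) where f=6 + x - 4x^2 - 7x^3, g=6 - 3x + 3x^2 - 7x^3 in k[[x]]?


[x^5] = sum a_i*b_j, i+j=5
  -4*-7=28
  -7*3=-21
Sum=7


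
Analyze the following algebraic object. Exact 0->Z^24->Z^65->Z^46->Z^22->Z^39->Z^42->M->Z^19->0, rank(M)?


Alt sum=0:
(-1)^0*24 + (-1)^1*65 + (-1)^2*46 + (-1)^3*22 + (-1)^4*39 + (-1)^5*42 + (-1)^6*? + (-1)^7*19=0
rank(M)=39


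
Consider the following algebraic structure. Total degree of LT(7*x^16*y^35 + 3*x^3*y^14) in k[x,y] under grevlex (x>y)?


LT: 7*x^16*y^35
deg_x=16, deg_y=35
Total=16+35=51


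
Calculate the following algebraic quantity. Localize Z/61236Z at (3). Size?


3-primary part: 61236=3^7*28
Size=3^7=2187


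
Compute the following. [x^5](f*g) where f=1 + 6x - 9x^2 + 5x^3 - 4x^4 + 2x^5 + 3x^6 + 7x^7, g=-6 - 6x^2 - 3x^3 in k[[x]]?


[x^5] = sum a_i*b_j, i+j=5
  -9*-3=27
  5*-6=-30
  2*-6=-12
Sum=-15


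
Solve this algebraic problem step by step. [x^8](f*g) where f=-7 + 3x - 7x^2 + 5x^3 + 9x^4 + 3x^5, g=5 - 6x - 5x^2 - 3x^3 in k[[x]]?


[x^8] = sum a_i*b_j, i+j=8
  3*-3=-9
Sum=-9


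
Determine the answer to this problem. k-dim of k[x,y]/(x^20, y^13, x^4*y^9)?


k[x,y]/I, I = (x^20, y^13, x^4*y^9)
Rect: 20x13=260. Corner: (20-4)x(13-9)=64.
dim = 260-64 = 196


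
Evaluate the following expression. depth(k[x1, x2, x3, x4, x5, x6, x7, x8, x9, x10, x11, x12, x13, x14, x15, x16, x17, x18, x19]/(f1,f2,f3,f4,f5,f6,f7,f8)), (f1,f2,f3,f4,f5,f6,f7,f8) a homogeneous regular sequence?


depth(R)=19
depth(R/I)=19-8=11


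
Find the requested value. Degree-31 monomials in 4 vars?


C(d+n-1,n-1)=C(34,3)=5984


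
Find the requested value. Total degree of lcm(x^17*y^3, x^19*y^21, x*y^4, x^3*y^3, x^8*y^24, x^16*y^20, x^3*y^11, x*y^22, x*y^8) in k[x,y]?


lcm = componentwise max:
x: max(17,19,1,3,8,16,3,1,1)=19
y: max(3,21,4,3,24,20,11,22,8)=24
Total=19+24=43


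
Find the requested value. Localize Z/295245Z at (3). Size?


3-primary part: 295245=3^10*5
Size=3^10=59049


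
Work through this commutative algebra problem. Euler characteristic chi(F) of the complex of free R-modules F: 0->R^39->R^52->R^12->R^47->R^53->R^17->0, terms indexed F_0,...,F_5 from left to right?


chi = sum (-1)^i * rank:
(-1)^0*39=39
(-1)^1*52=-52
(-1)^2*12=12
(-1)^3*47=-47
(-1)^4*53=53
(-1)^5*17=-17
chi=-12


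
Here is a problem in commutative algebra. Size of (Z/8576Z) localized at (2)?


2-primary part: 8576=2^7*67
Size=2^7=128


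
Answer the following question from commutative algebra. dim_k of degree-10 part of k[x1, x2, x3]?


C(d+n-1,n-1)=C(12,2)=66


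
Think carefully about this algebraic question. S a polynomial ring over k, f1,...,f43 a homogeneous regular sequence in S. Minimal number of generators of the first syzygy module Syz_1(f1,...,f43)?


Regular sequence => Koszul complex is the minimal free resolution.
Syz_1 minimally generated by Koszul relations f_i*e_j - f_j*e_i (i<j): mu(Syz_1) = beta_2 = C(m,2) = m(m-1)/2
m=43
43*42/2 = 903


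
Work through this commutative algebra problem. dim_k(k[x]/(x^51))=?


Basis: 1,x,...,x^50
dim=51


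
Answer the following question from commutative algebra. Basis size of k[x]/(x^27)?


Basis: 1,x,...,x^26
dim=27


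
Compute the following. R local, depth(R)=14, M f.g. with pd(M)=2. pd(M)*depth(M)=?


pd+depth=14
depth=14-2=12
pd*depth=2*12=24


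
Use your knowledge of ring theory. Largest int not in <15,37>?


gcd(15,37)=1 => F=ab-a-b=15*37-15-37=555-52=503


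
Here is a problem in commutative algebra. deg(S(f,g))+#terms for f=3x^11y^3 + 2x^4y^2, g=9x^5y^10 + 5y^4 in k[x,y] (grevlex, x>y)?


LT(f)=3x^11y^3, LT(g)=9x^5y^10
lcm(LM)=x^11y^10
S(f,g) (scaled by 27 to clear denominators) = 9y^7*f - 3x^6*g = 18x^4y^9 - 15x^6y^4
2 terms, deg 13.
13+2=15


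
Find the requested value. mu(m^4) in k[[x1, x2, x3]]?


C(n+d-1,d)=C(6,4)=15


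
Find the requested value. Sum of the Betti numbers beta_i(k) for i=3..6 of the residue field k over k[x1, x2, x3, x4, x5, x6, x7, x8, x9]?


Koszul resolution: beta_i(k)=C(n,i), n=9
C(9,3)=84, C(9,4)=126, C(9,5)=126, C(9,6)=84
Sum=420


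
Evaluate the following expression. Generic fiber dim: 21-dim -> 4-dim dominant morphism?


dim(fiber)=dim(X)-dim(Y)=21-4=17


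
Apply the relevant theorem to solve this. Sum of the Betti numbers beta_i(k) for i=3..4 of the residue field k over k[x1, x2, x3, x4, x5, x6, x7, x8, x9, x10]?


Koszul resolution: beta_i(k)=C(n,i), n=10
C(10,3)=120, C(10,4)=210
Sum=330
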